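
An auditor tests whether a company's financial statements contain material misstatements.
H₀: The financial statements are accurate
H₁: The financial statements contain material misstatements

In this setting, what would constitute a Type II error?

Type I error: rejecting H₀ when it is actually true (false positive).
Type II error: failing to reject H₀ when H₁ is actually true (false negative).

Answer: Failing to detect material misstatements that are actually present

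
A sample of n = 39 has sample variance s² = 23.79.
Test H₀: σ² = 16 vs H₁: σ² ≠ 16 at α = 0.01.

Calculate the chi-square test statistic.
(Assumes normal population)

df = n - 1 = 38
χ² = (n-1)s²/σ₀² = 38×23.79/16 = 56.5012
Critical values: χ²_{0.995,38} = 19.289, χ²_{0.005,38} = 64.181
Rejection region: χ² < 19.289 or χ² > 64.181
Decision: fail to reject H₀

Answer: χ² = 56.5012, fail to reject H₀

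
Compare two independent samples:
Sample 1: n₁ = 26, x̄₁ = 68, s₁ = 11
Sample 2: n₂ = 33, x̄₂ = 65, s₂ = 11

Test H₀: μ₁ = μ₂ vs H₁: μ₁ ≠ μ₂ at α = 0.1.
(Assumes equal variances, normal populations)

Answer: t = 1.0400, fail to reject H₀

Derivation:
Pooled variance: s²_p = [25×11² + 32×11²]/(57) = 121.0000
s_p = 11.0000
SE = s_p×√(1/n₁ + 1/n₂) = 11.0000×√(1/26 + 1/33) = 2.8845
t = (x̄₁ - x̄₂)/SE = (68 - 65)/2.8845 = 1.0400
df = 57, t-critical = ±1.672
Decision: fail to reject H₀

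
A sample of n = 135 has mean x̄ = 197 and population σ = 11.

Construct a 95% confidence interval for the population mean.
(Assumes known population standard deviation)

Answer: (195.1445, 198.8555)

Derivation:
Confidence level: 95%, α = 0.05
z_0.025 = 1.960
SE = σ/√n = 11/√135 = 0.9467
Margin of error = 1.960 × 0.9467 = 1.8555
CI: x̄ ± margin = 197 ± 1.8555
CI: (195.1445, 198.8555)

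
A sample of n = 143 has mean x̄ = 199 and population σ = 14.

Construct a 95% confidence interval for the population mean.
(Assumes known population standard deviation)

Confidence level: 95%, α = 0.05
z_0.025 = 1.960
SE = σ/√n = 14/√143 = 1.1707
Margin of error = 1.960 × 1.1707 = 2.2946
CI: x̄ ± margin = 199 ± 2.2946
CI: (196.7054, 201.2946)

Answer: (196.7054, 201.2946)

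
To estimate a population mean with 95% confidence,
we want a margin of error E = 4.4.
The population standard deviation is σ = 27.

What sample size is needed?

z_0.025 = 1.960
n = (z×σ/E)² = (1.960×27/4.4)²
n = 144.6553
Round up: n = 145

Answer: n = 145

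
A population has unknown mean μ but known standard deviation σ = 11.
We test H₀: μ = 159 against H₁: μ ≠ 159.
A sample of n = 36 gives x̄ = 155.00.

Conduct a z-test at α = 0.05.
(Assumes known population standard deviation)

Standard error: SE = σ/√n = 11/√36 = 1.8333
z-statistic: z = (x̄ - μ₀)/SE = (155.00 - 159)/1.8333 = -2.1819
Critical value: ±1.960
p-value = 0.0291
Decision: reject H₀

Answer: z = -2.1819, reject H₀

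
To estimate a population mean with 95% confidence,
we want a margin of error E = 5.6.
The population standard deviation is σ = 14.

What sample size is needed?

z_0.025 = 1.960
n = (z×σ/E)² = (1.960×14/5.6)²
n = 24.0100
Round up: n = 25

Answer: n = 25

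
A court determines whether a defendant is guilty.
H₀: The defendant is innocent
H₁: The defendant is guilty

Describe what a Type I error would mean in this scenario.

Answer: Convicting an innocent person

Derivation:
A Type I error (probability α) occurs when we reject a true H₀.
A Type II error (probability β) occurs when we fail to reject a false H₀.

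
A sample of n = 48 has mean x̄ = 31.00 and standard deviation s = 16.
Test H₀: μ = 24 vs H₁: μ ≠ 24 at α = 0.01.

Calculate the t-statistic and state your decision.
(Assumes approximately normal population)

df = n - 1 = 47
SE = s/√n = 16/√48 = 2.3094
t = (x̄ - μ₀)/SE = (31.00 - 24)/2.3094 = 3.0311
Critical value: t_{0.005,47} = ±2.685
p-value ≈ 0.0040
Decision: reject H₀

Answer: t = 3.0311, reject H₀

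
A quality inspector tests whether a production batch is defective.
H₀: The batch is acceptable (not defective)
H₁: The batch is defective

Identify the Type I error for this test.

Answer: Rejecting an acceptable batch

Derivation:
Type I error (α): Rejecting H₀ when H₀ is true
Type II error (β): Failing to reject H₀ when H₁ is true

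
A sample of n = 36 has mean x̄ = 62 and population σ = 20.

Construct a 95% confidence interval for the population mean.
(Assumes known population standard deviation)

Confidence level: 95%, α = 0.05
z_0.025 = 1.960
SE = σ/√n = 20/√36 = 3.3333
Margin of error = 1.960 × 3.3333 = 6.5333
CI: x̄ ± margin = 62 ± 6.5333
CI: (55.4667, 68.5333)

Answer: (55.4667, 68.5333)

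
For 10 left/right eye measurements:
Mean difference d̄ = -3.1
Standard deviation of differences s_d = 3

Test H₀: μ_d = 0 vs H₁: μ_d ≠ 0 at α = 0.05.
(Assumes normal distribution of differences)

Answer: t = -3.2676, reject H₀

Derivation:
df = n - 1 = 9
SE = s_d/√n = 3/√10 = 0.9487
t = d̄/SE = -3.1/0.9487 = -3.2676
Critical value: t_{0.025,9} = ±2.262
p-value ≈ 0.0097
Decision: reject H₀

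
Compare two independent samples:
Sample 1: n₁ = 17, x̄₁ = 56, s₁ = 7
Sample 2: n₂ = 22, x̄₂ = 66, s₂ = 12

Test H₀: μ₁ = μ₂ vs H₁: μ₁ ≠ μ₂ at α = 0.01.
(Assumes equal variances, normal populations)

Answer: t = -3.0525, reject H₀

Derivation:
Pooled variance: s²_p = [16×7² + 21×12²]/(37) = 102.9189
s_p = 10.1449
SE = s_p×√(1/n₁ + 1/n₂) = 10.1449×√(1/17 + 1/22) = 3.2760
t = (x̄₁ - x̄₂)/SE = (56 - 66)/3.2760 = -3.0525
df = 37, t-critical = ±2.715
Decision: reject H₀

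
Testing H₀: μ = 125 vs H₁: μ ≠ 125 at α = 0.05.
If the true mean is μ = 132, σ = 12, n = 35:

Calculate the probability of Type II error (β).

Answer: β ≈ 0.0680

Derivation:
SE = σ/√n = 12/√35 = 2.0284
Critical values: μ₀ ± z_0.025×SE = 125 ± 1.960×2.0284
Acceptance region: (121.0243, 128.9757)
Under H₁ (μ = 132): z_high = (128.9757 - 132)/2.0284 = -1.4910, z_low = (121.0243 - 132)/2.0284 = -5.4110
β = P(not reject | H₁) = Φ(-1.4910) - Φ(-5.4110) ≈ 0.0680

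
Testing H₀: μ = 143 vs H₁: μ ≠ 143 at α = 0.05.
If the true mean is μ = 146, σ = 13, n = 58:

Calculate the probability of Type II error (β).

SE = σ/√n = 13/√58 = 1.7070
Critical values: μ₀ ± z_0.025×SE = 143 ± 1.960×1.7070
Acceptance region: (139.6543, 146.3457)
Under H₁ (μ = 146): z_high = (146.3457 - 146)/1.7070 = 0.2025, z_low = (139.6543 - 146)/1.7070 = -3.7175
β = P(not reject | H₁) = Φ(0.2025) - Φ(-3.7175) ≈ 0.5801

Answer: β ≈ 0.5801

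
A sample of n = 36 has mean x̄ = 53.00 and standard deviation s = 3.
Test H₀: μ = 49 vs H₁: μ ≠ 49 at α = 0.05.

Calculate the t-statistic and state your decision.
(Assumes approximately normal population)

df = n - 1 = 35
SE = s/√n = 3/√36 = 0.5000
t = (x̄ - μ₀)/SE = (53.00 - 49)/0.5000 = 8.0000
Critical value: t_{0.025,35} = ±2.030
p-value < 0.0001
Decision: reject H₀

Answer: t = 8.0000, reject H₀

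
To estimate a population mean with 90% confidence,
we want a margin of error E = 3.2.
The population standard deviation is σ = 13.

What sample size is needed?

z_0.05 = 1.645
n = (z×σ/E)² = (1.645×13/3.2)²
n = 44.6600
Round up: n = 45

Answer: n = 45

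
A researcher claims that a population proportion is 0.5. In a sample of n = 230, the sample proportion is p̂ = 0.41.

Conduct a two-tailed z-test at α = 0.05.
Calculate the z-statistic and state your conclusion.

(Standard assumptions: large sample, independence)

H₀: p = 0.5, H₁: p ≠ 0.5
Standard error: SE = √(p₀(1-p₀)/n) = √(0.5×0.5/230) = 0.032969
z-statistic: z = (p̂ - p₀)/SE = (0.41 - 0.5)/0.032969 = -2.7298
Critical value: z_0.025 = ±1.960
p-value = 0.0063
Decision: reject H₀ at α = 0.05

Answer: z = -2.7298, reject H₀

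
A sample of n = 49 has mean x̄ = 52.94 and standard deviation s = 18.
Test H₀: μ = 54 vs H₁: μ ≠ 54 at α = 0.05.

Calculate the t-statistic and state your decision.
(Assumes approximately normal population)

df = n - 1 = 48
SE = s/√n = 18/√49 = 2.5714
t = (x̄ - μ₀)/SE = (52.94 - 54)/2.5714 = -0.4122
Critical value: t_{0.025,48} = ±2.011
p-value ≈ 0.6820
Decision: fail to reject H₀

Answer: t = -0.4122, fail to reject H₀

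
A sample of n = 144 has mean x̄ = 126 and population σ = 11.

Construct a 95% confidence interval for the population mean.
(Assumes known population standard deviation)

Confidence level: 95%, α = 0.05
z_0.025 = 1.960
SE = σ/√n = 11/√144 = 0.9167
Margin of error = 1.960 × 0.9167 = 1.7967
CI: x̄ ± margin = 126 ± 1.7967
CI: (124.2033, 127.7967)

Answer: (124.2033, 127.7967)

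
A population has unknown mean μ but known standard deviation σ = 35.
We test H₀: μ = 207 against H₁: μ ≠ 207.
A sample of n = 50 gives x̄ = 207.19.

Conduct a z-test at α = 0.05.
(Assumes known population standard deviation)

Answer: z = 0.0384, fail to reject H₀

Derivation:
Standard error: SE = σ/√n = 35/√50 = 4.9497
z-statistic: z = (x̄ - μ₀)/SE = (207.19 - 207)/4.9497 = 0.0384
Critical value: ±1.960
p-value = 0.9694
Decision: fail to reject H₀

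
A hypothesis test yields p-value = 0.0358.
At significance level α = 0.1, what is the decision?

Compare p-value to α:
0.0358 < 0.1
Decision: reject H₀

Answer: reject H₀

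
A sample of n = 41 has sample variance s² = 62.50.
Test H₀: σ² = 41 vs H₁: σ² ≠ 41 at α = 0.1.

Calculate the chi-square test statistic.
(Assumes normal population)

Answer: χ² = 60.9756, reject H₀

Derivation:
df = n - 1 = 40
χ² = (n-1)s²/σ₀² = 40×62.50/41 = 60.9756
Critical values: χ²_{0.95,40} = 26.509, χ²_{0.05,40} = 55.758
Rejection region: χ² < 26.509 or χ² > 55.758
Decision: reject H₀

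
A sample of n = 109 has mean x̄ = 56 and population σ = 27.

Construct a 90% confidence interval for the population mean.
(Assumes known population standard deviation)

Confidence level: 90%, α = 0.1
z_0.05 = 1.645
SE = σ/√n = 27/√109 = 2.5861
Margin of error = 1.645 × 2.5861 = 4.2541
CI: x̄ ± margin = 56 ± 4.2541
CI: (51.7459, 60.2541)

Answer: (51.7459, 60.2541)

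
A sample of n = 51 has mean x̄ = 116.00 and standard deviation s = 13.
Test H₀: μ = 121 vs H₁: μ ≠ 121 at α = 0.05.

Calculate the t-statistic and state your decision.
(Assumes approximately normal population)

df = n - 1 = 50
SE = s/√n = 13/√51 = 1.8204
t = (x̄ - μ₀)/SE = (116.00 - 121)/1.8204 = -2.7466
Critical value: t_{0.025,50} = ±2.009
p-value ≈ 0.0083
Decision: reject H₀

Answer: t = -2.7466, reject H₀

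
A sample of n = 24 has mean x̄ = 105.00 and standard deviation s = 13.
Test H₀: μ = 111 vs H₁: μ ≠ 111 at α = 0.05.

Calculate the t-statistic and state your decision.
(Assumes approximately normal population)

df = n - 1 = 23
SE = s/√n = 13/√24 = 2.6536
t = (x̄ - μ₀)/SE = (105.00 - 111)/2.6536 = -2.2611
Critical value: t_{0.025,23} = ±2.069
p-value ≈ 0.0335
Decision: reject H₀

Answer: t = -2.2611, reject H₀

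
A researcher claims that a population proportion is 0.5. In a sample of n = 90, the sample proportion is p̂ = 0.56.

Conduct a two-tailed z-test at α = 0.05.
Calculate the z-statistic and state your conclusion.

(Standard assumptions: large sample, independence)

Answer: z = 1.1384, fail to reject H₀

Derivation:
H₀: p = 0.5, H₁: p ≠ 0.5
Standard error: SE = √(p₀(1-p₀)/n) = √(0.5×0.5/90) = 0.052705
z-statistic: z = (p̂ - p₀)/SE = (0.56 - 0.5)/0.052705 = 1.1384
Critical value: z_0.025 = ±1.960
p-value = 0.2550
Decision: fail to reject H₀ at α = 0.05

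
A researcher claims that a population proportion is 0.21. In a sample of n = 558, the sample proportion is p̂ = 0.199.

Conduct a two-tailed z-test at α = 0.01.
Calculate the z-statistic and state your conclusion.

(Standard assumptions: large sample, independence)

Answer: z = -0.6379, fail to reject H₀

Derivation:
H₀: p = 0.21, H₁: p ≠ 0.21
Standard error: SE = √(p₀(1-p₀)/n) = √(0.21×0.79/558) = 0.017243
z-statistic: z = (p̂ - p₀)/SE = (0.199 - 0.21)/0.017243 = -0.6379
Critical value: z_0.005 = ±2.576
p-value = 0.5235
Decision: fail to reject H₀ at α = 0.01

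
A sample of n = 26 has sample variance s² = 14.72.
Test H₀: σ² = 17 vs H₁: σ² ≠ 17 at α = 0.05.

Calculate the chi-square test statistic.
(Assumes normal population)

Answer: χ² = 21.6471, fail to reject H₀

Derivation:
df = n - 1 = 25
χ² = (n-1)s²/σ₀² = 25×14.72/17 = 21.6471
Critical values: χ²_{0.975,25} = 13.120, χ²_{0.025,25} = 40.646
Rejection region: χ² < 13.120 or χ² > 40.646
Decision: fail to reject H₀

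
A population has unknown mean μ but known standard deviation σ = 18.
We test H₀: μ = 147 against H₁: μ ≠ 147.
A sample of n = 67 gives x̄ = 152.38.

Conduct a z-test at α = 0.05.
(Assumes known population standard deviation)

Standard error: SE = σ/√n = 18/√67 = 2.1990
z-statistic: z = (x̄ - μ₀)/SE = (152.38 - 147)/2.1990 = 2.4466
Critical value: ±1.960
p-value = 0.0144
Decision: reject H₀

Answer: z = 2.4466, reject H₀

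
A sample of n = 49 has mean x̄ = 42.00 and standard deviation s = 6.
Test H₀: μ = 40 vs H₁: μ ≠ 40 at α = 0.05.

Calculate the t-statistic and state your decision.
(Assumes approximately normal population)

df = n - 1 = 48
SE = s/√n = 6/√49 = 0.8571
t = (x̄ - μ₀)/SE = (42.00 - 40)/0.8571 = 2.3335
Critical value: t_{0.025,48} = ±2.011
p-value ≈ 0.0239
Decision: reject H₀

Answer: t = 2.3335, reject H₀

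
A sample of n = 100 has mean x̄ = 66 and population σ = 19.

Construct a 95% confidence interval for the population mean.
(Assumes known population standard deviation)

Confidence level: 95%, α = 0.05
z_0.025 = 1.960
SE = σ/√n = 19/√100 = 1.9000
Margin of error = 1.960 × 1.9000 = 3.7240
CI: x̄ ± margin = 66 ± 3.7240
CI: (62.2760, 69.7240)

Answer: (62.2760, 69.7240)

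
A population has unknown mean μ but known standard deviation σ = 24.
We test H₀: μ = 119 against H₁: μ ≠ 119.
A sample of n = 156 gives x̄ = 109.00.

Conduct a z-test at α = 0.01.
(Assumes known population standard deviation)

Answer: z = -5.2043, reject H₀

Derivation:
Standard error: SE = σ/√n = 24/√156 = 1.9215
z-statistic: z = (x̄ - μ₀)/SE = (109.00 - 119)/1.9215 = -5.2043
Critical value: ±2.576
p-value < 0.0001
Decision: reject H₀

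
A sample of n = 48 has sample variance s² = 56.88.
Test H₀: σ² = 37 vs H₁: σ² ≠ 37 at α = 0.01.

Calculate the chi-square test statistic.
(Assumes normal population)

Answer: χ² = 72.2530, fail to reject H₀

Derivation:
df = n - 1 = 47
χ² = (n-1)s²/σ₀² = 47×56.88/37 = 72.2530
Critical values: χ²_{0.995,47} = 25.775, χ²_{0.005,47} = 75.704
Rejection region: χ² < 25.775 or χ² > 75.704
Decision: fail to reject H₀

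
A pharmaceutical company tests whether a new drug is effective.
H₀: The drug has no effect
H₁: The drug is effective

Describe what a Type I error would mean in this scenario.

Answer: Concluding the drug is effective when it actually has no effect

Derivation:
Type I error (α): Rejecting H₀ when H₀ is true
Type II error (β): Failing to reject H₀ when H₁ is true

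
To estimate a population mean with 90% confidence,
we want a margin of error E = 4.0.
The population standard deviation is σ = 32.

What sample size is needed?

Answer: n = 174

Derivation:
z_0.05 = 1.645
n = (z×σ/E)² = (1.645×32/4.0)²
n = 173.1856
Round up: n = 174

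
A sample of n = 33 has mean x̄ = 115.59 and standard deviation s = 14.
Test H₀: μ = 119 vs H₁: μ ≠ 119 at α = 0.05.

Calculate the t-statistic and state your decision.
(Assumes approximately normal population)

Answer: t = -1.3992, fail to reject H₀

Derivation:
df = n - 1 = 32
SE = s/√n = 14/√33 = 2.4371
t = (x̄ - μ₀)/SE = (115.59 - 119)/2.4371 = -1.3992
Critical value: t_{0.025,32} = ±2.037
p-value ≈ 0.1714
Decision: fail to reject H₀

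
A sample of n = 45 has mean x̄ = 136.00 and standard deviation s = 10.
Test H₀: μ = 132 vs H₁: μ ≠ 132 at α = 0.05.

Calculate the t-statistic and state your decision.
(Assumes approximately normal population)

df = n - 1 = 44
SE = s/√n = 10/√45 = 1.4907
t = (x̄ - μ₀)/SE = (136.00 - 132)/1.4907 = 2.6833
Critical value: t_{0.025,44} = ±2.015
p-value ≈ 0.0102
Decision: reject H₀

Answer: t = 2.6833, reject H₀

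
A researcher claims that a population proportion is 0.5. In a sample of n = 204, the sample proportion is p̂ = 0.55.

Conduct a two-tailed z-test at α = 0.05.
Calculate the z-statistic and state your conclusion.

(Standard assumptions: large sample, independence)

Answer: z = 1.4283, fail to reject H₀

Derivation:
H₀: p = 0.5, H₁: p ≠ 0.5
Standard error: SE = √(p₀(1-p₀)/n) = √(0.5×0.5/204) = 0.035007
z-statistic: z = (p̂ - p₀)/SE = (0.55 - 0.5)/0.035007 = 1.4283
Critical value: z_0.025 = ±1.960
p-value = 0.1532
Decision: fail to reject H₀ at α = 0.05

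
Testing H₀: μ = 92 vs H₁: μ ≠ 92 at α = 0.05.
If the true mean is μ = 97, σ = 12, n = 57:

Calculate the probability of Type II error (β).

SE = σ/√n = 12/√57 = 1.5894
Critical values: μ₀ ± z_0.025×SE = 92 ± 1.960×1.5894
Acceptance region: (88.8848, 95.1152)
Under H₁ (μ = 97): z_high = (95.1152 - 97)/1.5894 = -1.1859, z_low = (88.8848 - 97)/1.5894 = -5.1058
β = P(not reject | H₁) = Φ(-1.1859) - Φ(-5.1058) ≈ 0.1178

Answer: β ≈ 0.1178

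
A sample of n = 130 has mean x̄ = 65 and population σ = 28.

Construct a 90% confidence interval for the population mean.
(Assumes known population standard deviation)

Answer: (60.9602, 69.0398)

Derivation:
Confidence level: 90%, α = 0.1
z_0.05 = 1.645
SE = σ/√n = 28/√130 = 2.4558
Margin of error = 1.645 × 2.4558 = 4.0398
CI: x̄ ± margin = 65 ± 4.0398
CI: (60.9602, 69.0398)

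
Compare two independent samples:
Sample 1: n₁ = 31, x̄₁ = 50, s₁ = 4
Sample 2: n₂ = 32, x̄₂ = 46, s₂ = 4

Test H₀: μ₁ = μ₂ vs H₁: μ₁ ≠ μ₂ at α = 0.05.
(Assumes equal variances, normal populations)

Answer: t = 3.9683, reject H₀

Derivation:
Pooled variance: s²_p = [30×4² + 31×4²]/(61) = 16.0000
s_p = 4.0000
SE = s_p×√(1/n₁ + 1/n₂) = 4.0000×√(1/31 + 1/32) = 1.0080
t = (x̄₁ - x̄₂)/SE = (50 - 46)/1.0080 = 3.9683
df = 61, t-critical = ±2.000
Decision: reject H₀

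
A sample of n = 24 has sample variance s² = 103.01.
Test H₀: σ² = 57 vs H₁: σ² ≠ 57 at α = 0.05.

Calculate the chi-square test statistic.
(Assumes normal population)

Answer: χ² = 41.5654, reject H₀

Derivation:
df = n - 1 = 23
χ² = (n-1)s²/σ₀² = 23×103.01/57 = 41.5654
Critical values: χ²_{0.975,23} = 11.689, χ²_{0.025,23} = 38.076
Rejection region: χ² < 11.689 or χ² > 38.076
Decision: reject H₀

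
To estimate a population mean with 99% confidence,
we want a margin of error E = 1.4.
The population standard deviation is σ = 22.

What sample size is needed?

z_0.005 = 2.576
n = (z×σ/E)² = (2.576×22/1.4)²
n = 1638.6304
Round up: n = 1639

Answer: n = 1639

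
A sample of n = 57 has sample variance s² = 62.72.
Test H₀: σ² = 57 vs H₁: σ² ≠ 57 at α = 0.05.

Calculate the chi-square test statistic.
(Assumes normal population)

Answer: χ² = 61.6196, fail to reject H₀

Derivation:
df = n - 1 = 56
χ² = (n-1)s²/σ₀² = 56×62.72/57 = 61.6196
Critical values: χ²_{0.975,56} = 37.212, χ²_{0.025,56} = 78.567
Rejection region: χ² < 37.212 or χ² > 78.567
Decision: fail to reject H₀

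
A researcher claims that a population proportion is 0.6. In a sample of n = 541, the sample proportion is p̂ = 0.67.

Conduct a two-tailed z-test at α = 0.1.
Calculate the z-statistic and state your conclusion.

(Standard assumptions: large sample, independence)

Answer: z = 3.3235, reject H₀

Derivation:
H₀: p = 0.6, H₁: p ≠ 0.6
Standard error: SE = √(p₀(1-p₀)/n) = √(0.6×0.4/541) = 0.021062
z-statistic: z = (p̂ - p₀)/SE = (0.67 - 0.6)/0.021062 = 3.3235
Critical value: z_0.05 = ±1.645
p-value = 0.0009
Decision: reject H₀ at α = 0.1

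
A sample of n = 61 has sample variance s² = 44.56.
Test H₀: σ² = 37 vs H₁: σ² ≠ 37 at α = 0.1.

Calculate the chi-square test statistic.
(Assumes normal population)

df = n - 1 = 60
χ² = (n-1)s²/σ₀² = 60×44.56/37 = 72.2595
Critical values: χ²_{0.95,60} = 43.188, χ²_{0.05,60} = 79.082
Rejection region: χ² < 43.188 or χ² > 79.082
Decision: fail to reject H₀

Answer: χ² = 72.2595, fail to reject H₀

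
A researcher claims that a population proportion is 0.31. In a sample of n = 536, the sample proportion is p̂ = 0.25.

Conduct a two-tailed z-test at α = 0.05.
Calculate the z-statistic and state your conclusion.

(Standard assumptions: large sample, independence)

Answer: z = -3.0035, reject H₀

Derivation:
H₀: p = 0.31, H₁: p ≠ 0.31
Standard error: SE = √(p₀(1-p₀)/n) = √(0.31×0.69/536) = 0.019977
z-statistic: z = (p̂ - p₀)/SE = (0.25 - 0.31)/0.019977 = -3.0035
Critical value: z_0.025 = ±1.960
p-value = 0.0027
Decision: reject H₀ at α = 0.05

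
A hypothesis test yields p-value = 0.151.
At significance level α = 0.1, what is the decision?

Compare p-value to α:
0.151 ≥ 0.1
Decision: fail to reject H₀

Answer: fail to reject H₀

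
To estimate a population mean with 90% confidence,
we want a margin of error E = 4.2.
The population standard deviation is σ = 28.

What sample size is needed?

Answer: n = 121

Derivation:
z_0.05 = 1.645
n = (z×σ/E)² = (1.645×28/4.2)²
n = 120.2678
Round up: n = 121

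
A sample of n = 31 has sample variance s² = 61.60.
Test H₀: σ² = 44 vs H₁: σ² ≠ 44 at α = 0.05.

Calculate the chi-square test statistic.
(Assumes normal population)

Answer: χ² = 42.0000, fail to reject H₀

Derivation:
df = n - 1 = 30
χ² = (n-1)s²/σ₀² = 30×61.60/44 = 42.0000
Critical values: χ²_{0.975,30} = 16.791, χ²_{0.025,30} = 46.979
Rejection region: χ² < 16.791 or χ² > 46.979
Decision: fail to reject H₀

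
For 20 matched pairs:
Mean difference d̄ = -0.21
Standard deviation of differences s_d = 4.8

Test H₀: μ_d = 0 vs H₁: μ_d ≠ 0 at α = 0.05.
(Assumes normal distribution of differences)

Answer: t = -0.1957, fail to reject H₀

Derivation:
df = n - 1 = 19
SE = s_d/√n = 4.8/√20 = 1.0733
t = d̄/SE = -0.21/1.0733 = -0.1957
Critical value: t_{0.025,19} = ±2.093
p-value ≈ 0.8469
Decision: fail to reject H₀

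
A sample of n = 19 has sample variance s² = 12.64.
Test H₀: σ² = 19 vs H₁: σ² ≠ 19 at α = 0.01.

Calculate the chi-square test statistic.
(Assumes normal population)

Answer: χ² = 11.9747, fail to reject H₀

Derivation:
df = n - 1 = 18
χ² = (n-1)s²/σ₀² = 18×12.64/19 = 11.9747
Critical values: χ²_{0.995,18} = 6.265, χ²_{0.005,18} = 37.156
Rejection region: χ² < 6.265 or χ² > 37.156
Decision: fail to reject H₀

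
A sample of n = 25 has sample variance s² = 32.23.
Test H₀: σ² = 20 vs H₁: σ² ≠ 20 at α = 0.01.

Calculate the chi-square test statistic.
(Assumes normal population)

df = n - 1 = 24
χ² = (n-1)s²/σ₀² = 24×32.23/20 = 38.6760
Critical values: χ²_{0.995,24} = 9.886, χ²_{0.005,24} = 45.559
Rejection region: χ² < 9.886 or χ² > 45.559
Decision: fail to reject H₀

Answer: χ² = 38.6760, fail to reject H₀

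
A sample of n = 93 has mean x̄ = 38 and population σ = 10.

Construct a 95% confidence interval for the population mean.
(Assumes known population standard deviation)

Confidence level: 95%, α = 0.05
z_0.025 = 1.960
SE = σ/√n = 10/√93 = 1.0370
Margin of error = 1.960 × 1.0370 = 2.0325
CI: x̄ ± margin = 38 ± 2.0325
CI: (35.9675, 40.0325)

Answer: (35.9675, 40.0325)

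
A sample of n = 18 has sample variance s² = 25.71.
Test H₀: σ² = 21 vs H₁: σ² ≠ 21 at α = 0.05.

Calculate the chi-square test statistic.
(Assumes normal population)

df = n - 1 = 17
χ² = (n-1)s²/σ₀² = 17×25.71/21 = 20.8129
Critical values: χ²_{0.975,17} = 7.564, χ²_{0.025,17} = 30.191
Rejection region: χ² < 7.564 or χ² > 30.191
Decision: fail to reject H₀

Answer: χ² = 20.8129, fail to reject H₀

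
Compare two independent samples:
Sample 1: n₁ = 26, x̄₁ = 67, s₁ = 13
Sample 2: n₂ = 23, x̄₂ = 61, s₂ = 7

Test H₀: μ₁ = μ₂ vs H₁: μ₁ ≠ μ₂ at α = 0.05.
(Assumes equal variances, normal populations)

Answer: t = 1.9733, fail to reject H₀

Derivation:
Pooled variance: s²_p = [25×13² + 22×7²]/(47) = 112.8298
s_p = 10.6221
SE = s_p×√(1/n₁ + 1/n₂) = 10.6221×√(1/26 + 1/23) = 3.0406
t = (x̄₁ - x̄₂)/SE = (67 - 61)/3.0406 = 1.9733
df = 47, t-critical = ±2.012
Decision: fail to reject H₀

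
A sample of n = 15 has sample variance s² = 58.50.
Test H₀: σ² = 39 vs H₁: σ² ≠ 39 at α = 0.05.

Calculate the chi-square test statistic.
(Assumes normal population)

df = n - 1 = 14
χ² = (n-1)s²/σ₀² = 14×58.50/39 = 21.0000
Critical values: χ²_{0.975,14} = 5.629, χ²_{0.025,14} = 26.119
Rejection region: χ² < 5.629 or χ² > 26.119
Decision: fail to reject H₀

Answer: χ² = 21.0000, fail to reject H₀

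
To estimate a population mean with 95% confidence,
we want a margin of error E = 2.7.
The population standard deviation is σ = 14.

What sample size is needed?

z_0.025 = 1.960
n = (z×σ/E)² = (1.960×14/2.7)²
n = 103.2858
Round up: n = 104

Answer: n = 104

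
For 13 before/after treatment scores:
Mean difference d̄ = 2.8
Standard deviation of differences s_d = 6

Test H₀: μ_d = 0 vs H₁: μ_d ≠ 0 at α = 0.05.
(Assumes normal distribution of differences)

Answer: t = 1.6826, fail to reject H₀

Derivation:
df = n - 1 = 12
SE = s_d/√n = 6/√13 = 1.6641
t = d̄/SE = 2.8/1.6641 = 1.6826
Critical value: t_{0.025,12} = ±2.179
p-value ≈ 0.1183
Decision: fail to reject H₀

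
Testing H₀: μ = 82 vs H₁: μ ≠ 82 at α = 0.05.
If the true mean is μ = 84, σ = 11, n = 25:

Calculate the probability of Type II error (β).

SE = σ/√n = 11/√25 = 2.2000
Critical values: μ₀ ± z_0.025×SE = 82 ± 1.960×2.2000
Acceptance region: (77.6880, 86.3120)
Under H₁ (μ = 84): z_high = (86.3120 - 84)/2.2000 = 1.0509, z_low = (77.6880 - 84)/2.2000 = -2.8691
β = P(not reject | H₁) = Φ(1.0509) - Φ(-2.8691) ≈ 0.8513

Answer: β ≈ 0.8513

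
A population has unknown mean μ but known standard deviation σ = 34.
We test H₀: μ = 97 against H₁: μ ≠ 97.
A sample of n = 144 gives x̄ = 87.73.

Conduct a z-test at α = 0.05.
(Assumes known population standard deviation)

Answer: z = -3.2718, reject H₀

Derivation:
Standard error: SE = σ/√n = 34/√144 = 2.8333
z-statistic: z = (x̄ - μ₀)/SE = (87.73 - 97)/2.8333 = -3.2718
Critical value: ±1.960
p-value = 0.0011
Decision: reject H₀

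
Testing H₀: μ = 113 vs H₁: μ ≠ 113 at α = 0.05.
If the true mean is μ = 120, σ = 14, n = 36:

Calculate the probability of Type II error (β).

Answer: β ≈ 0.1492

Derivation:
SE = σ/√n = 14/√36 = 2.3333
Critical values: μ₀ ± z_0.025×SE = 113 ± 1.960×2.3333
Acceptance region: (108.4267, 117.5733)
Under H₁ (μ = 120): z_high = (117.5733 - 120)/2.3333 = -1.0400, z_low = (108.4267 - 120)/2.3333 = -4.9601
β = P(not reject | H₁) = Φ(-1.0400) - Φ(-4.9601) ≈ 0.1492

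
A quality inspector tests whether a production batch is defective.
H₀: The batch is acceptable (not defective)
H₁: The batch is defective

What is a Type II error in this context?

Type I error (α): Rejecting H₀ when H₀ is true
Type II error (β): Failing to reject H₀ when H₁ is true

Answer: Shipping a defective batch to customers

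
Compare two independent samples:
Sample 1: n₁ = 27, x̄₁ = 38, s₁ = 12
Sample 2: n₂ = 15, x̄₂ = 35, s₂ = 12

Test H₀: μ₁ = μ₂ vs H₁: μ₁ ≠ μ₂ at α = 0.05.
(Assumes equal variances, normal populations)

Pooled variance: s²_p = [26×12² + 14×12²]/(40) = 144.0000
s_p = 12.0000
SE = s_p×√(1/n₁ + 1/n₂) = 12.0000×√(1/27 + 1/15) = 3.8644
t = (x̄₁ - x̄₂)/SE = (38 - 35)/3.8644 = 0.7763
df = 40, t-critical = ±2.021
Decision: fail to reject H₀

Answer: t = 0.7763, fail to reject H₀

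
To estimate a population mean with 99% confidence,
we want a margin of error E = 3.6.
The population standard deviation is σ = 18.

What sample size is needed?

Answer: n = 166

Derivation:
z_0.005 = 2.576
n = (z×σ/E)² = (2.576×18/3.6)²
n = 165.8944
Round up: n = 166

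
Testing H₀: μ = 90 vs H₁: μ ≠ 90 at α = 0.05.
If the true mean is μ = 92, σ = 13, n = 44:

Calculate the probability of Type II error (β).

SE = σ/√n = 13/√44 = 1.9598
Critical values: μ₀ ± z_0.025×SE = 90 ± 1.960×1.9598
Acceptance region: (86.1588, 93.8412)
Under H₁ (μ = 92): z_high = (93.8412 - 92)/1.9598 = 0.9395, z_low = (86.1588 - 92)/1.9598 = -2.9805
β = P(not reject | H₁) = Φ(0.9395) - Φ(-2.9805) ≈ 0.8248

Answer: β ≈ 0.8248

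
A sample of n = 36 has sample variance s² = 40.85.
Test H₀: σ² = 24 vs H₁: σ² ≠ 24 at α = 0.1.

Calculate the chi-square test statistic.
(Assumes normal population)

Answer: χ² = 59.5729, reject H₀

Derivation:
df = n - 1 = 35
χ² = (n-1)s²/σ₀² = 35×40.85/24 = 59.5729
Critical values: χ²_{0.95,35} = 22.465, χ²_{0.05,35} = 49.802
Rejection region: χ² < 22.465 or χ² > 49.802
Decision: reject H₀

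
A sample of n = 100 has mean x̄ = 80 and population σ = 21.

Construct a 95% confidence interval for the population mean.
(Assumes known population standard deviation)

Confidence level: 95%, α = 0.05
z_0.025 = 1.960
SE = σ/√n = 21/√100 = 2.1000
Margin of error = 1.960 × 2.1000 = 4.1160
CI: x̄ ± margin = 80 ± 4.1160
CI: (75.8840, 84.1160)

Answer: (75.8840, 84.1160)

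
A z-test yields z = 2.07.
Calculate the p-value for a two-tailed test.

Answer: p-value ≈ 0.0385

Derivation:
For z = 2.07:
p = 2×P(Z > |2.07|) = 2×(1 - Φ(2.07)) = 0.0385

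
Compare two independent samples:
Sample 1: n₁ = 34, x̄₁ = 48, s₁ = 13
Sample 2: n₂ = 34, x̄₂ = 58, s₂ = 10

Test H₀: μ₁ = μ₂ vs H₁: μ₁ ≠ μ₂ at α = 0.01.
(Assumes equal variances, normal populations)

Pooled variance: s²_p = [33×13² + 33×10²]/(66) = 134.5000
s_p = 11.5974
SE = s_p×√(1/n₁ + 1/n₂) = 11.5974×√(1/34 + 1/34) = 2.8128
t = (x̄₁ - x̄₂)/SE = (48 - 58)/2.8128 = -3.5552
df = 66, t-critical = ±2.652
Decision: reject H₀

Answer: t = -3.5552, reject H₀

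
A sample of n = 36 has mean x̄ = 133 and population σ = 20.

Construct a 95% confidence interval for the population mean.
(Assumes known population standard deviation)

Answer: (126.4667, 139.5333)

Derivation:
Confidence level: 95%, α = 0.05
z_0.025 = 1.960
SE = σ/√n = 20/√36 = 3.3333
Margin of error = 1.960 × 3.3333 = 6.5333
CI: x̄ ± margin = 133 ± 6.5333
CI: (126.4667, 139.5333)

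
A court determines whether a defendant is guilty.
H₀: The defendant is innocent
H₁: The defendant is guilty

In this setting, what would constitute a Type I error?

Answer: Convicting an innocent person

Derivation:
A Type I error (probability α) occurs when we reject a true H₀.
A Type II error (probability β) occurs when we fail to reject a false H₀.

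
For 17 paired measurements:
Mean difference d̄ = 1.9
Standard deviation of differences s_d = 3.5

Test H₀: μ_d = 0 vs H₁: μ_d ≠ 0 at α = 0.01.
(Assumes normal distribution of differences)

Answer: t = 2.2382, fail to reject H₀

Derivation:
df = n - 1 = 16
SE = s_d/√n = 3.5/√17 = 0.8489
t = d̄/SE = 1.9/0.8489 = 2.2382
Critical value: t_{0.005,16} = ±2.921
p-value ≈ 0.0398
Decision: fail to reject H₀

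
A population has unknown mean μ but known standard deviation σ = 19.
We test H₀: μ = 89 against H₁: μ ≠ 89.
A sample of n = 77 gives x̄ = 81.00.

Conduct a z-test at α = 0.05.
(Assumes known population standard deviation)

Answer: z = -3.6946, reject H₀

Derivation:
Standard error: SE = σ/√n = 19/√77 = 2.1653
z-statistic: z = (x̄ - μ₀)/SE = (81.00 - 89)/2.1653 = -3.6946
Critical value: ±1.960
p-value = 0.0002
Decision: reject H₀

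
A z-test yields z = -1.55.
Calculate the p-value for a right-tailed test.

For z = -1.55:
p = P(Z > -1.55) = 1 - Φ(-1.55) = 0.9394

Answer: p-value ≈ 0.9394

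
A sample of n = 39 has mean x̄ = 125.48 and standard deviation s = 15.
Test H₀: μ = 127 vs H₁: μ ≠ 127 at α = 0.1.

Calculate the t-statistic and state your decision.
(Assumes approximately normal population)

df = n - 1 = 38
SE = s/√n = 15/√39 = 2.4019
t = (x̄ - μ₀)/SE = (125.48 - 127)/2.4019 = -0.6328
Critical value: t_{0.05,38} = ±1.686
p-value ≈ 0.5307
Decision: fail to reject H₀

Answer: t = -0.6328, fail to reject H₀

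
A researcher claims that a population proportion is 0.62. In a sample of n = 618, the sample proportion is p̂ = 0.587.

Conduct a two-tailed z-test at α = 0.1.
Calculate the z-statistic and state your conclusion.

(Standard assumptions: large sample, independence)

Answer: z = -1.6901, reject H₀

Derivation:
H₀: p = 0.62, H₁: p ≠ 0.62
Standard error: SE = √(p₀(1-p₀)/n) = √(0.62×0.38/618) = 0.019525
z-statistic: z = (p̂ - p₀)/SE = (0.587 - 0.62)/0.019525 = -1.6901
Critical value: z_0.05 = ±1.645
p-value = 0.0910
Decision: reject H₀ at α = 0.1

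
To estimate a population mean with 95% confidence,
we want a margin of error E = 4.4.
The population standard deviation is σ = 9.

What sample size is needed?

Answer: n = 17

Derivation:
z_0.025 = 1.960
n = (z×σ/E)² = (1.960×9/4.4)²
n = 16.0728
Round up: n = 17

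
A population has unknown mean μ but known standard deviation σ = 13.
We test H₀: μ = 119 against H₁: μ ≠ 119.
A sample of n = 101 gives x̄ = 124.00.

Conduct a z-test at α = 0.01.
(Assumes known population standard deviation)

Answer: z = 3.8655, reject H₀

Derivation:
Standard error: SE = σ/√n = 13/√101 = 1.2935
z-statistic: z = (x̄ - μ₀)/SE = (124.00 - 119)/1.2935 = 3.8655
Critical value: ±2.576
p-value = 0.0001
Decision: reject H₀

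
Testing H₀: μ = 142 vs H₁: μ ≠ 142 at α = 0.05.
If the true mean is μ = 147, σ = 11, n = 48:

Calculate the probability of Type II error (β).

Answer: β ≈ 0.1172

Derivation:
SE = σ/√n = 11/√48 = 1.5877
Critical values: μ₀ ± z_0.025×SE = 142 ± 1.960×1.5877
Acceptance region: (138.8881, 145.1119)
Under H₁ (μ = 147): z_high = (145.1119 - 147)/1.5877 = -1.1892, z_low = (138.8881 - 147)/1.5877 = -5.1092
β = P(not reject | H₁) = Φ(-1.1892) - Φ(-5.1092) ≈ 0.1172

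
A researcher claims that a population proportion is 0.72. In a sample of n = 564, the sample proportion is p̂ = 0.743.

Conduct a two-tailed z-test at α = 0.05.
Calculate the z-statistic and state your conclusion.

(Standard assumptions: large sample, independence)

H₀: p = 0.72, H₁: p ≠ 0.72
Standard error: SE = √(p₀(1-p₀)/n) = √(0.72×0.28/564) = 0.018906
z-statistic: z = (p̂ - p₀)/SE = (0.743 - 0.72)/0.018906 = 1.2165
Critical value: z_0.025 = ±1.960
p-value = 0.2238
Decision: fail to reject H₀ at α = 0.05

Answer: z = 1.2165, fail to reject H₀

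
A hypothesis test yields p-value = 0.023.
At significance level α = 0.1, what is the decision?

Compare p-value to α:
0.023 < 0.1
Decision: reject H₀

Answer: reject H₀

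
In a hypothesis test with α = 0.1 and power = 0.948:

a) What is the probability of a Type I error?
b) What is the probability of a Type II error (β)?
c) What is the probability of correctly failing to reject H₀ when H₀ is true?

a) Type I error probability = α = 0.1
b) Power = P(reject H₀ | H₁ true) = 1 - β = 0.948, so Type II error probability = β = 1 - Power = 0.052
c) P(fail to reject H₀ | H₀ true) = 1 - α = 0.9

Answer: a) 0.1, b) 0.052, c) 0.9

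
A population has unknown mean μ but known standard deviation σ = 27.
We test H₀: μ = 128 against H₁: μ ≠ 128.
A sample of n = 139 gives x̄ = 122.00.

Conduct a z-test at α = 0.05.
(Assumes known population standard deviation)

Standard error: SE = σ/√n = 27/√139 = 2.2901
z-statistic: z = (x̄ - μ₀)/SE = (122.00 - 128)/2.2901 = -2.6200
Critical value: ±1.960
p-value = 0.0088
Decision: reject H₀

Answer: z = -2.6200, reject H₀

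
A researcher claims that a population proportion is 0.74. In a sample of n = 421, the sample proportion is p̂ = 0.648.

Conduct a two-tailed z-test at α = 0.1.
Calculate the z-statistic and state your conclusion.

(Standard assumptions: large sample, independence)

Answer: z = -4.3035, reject H₀

Derivation:
H₀: p = 0.74, H₁: p ≠ 0.74
Standard error: SE = √(p₀(1-p₀)/n) = √(0.74×0.26/421) = 0.021378
z-statistic: z = (p̂ - p₀)/SE = (0.648 - 0.74)/0.021378 = -4.3035
Critical value: z_0.05 = ±1.645
p-value < 0.0001
Decision: reject H₀ at α = 0.1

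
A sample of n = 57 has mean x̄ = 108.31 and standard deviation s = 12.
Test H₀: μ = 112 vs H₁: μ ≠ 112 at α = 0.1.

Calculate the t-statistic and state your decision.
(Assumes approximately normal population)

Answer: t = -2.3216, reject H₀

Derivation:
df = n - 1 = 56
SE = s/√n = 12/√57 = 1.5894
t = (x̄ - μ₀)/SE = (108.31 - 112)/1.5894 = -2.3216
Critical value: t_{0.05,56} = ±1.673
p-value ≈ 0.0239
Decision: reject H₀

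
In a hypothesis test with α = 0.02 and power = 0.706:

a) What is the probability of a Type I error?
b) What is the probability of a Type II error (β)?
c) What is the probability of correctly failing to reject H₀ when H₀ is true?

a) Type I error probability = α = 0.02
b) Power = P(reject H₀ | H₁ true) = 1 - β = 0.706, so Type II error probability = β = 1 - Power = 0.294
c) P(fail to reject H₀ | H₀ true) = 1 - α = 0.98

Answer: a) 0.02, b) 0.294, c) 0.98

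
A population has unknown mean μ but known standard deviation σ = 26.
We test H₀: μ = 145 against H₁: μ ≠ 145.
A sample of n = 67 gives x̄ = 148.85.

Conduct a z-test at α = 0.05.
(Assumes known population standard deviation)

Answer: z = 1.2121, fail to reject H₀

Derivation:
Standard error: SE = σ/√n = 26/√67 = 3.1764
z-statistic: z = (x̄ - μ₀)/SE = (148.85 - 145)/3.1764 = 1.2121
Critical value: ±1.960
p-value = 0.2255
Decision: fail to reject H₀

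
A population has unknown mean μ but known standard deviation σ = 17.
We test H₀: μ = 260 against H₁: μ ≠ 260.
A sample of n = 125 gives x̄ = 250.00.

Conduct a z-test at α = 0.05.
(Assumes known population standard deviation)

Answer: z = -6.5768, reject H₀

Derivation:
Standard error: SE = σ/√n = 17/√125 = 1.5205
z-statistic: z = (x̄ - μ₀)/SE = (250.00 - 260)/1.5205 = -6.5768
Critical value: ±1.960
p-value < 0.0001
Decision: reject H₀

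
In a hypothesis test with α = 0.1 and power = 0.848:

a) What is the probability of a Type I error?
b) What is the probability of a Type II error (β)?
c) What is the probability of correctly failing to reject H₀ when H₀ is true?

a) Type I error probability = α = 0.1
b) Power = P(reject H₀ | H₁ true) = 1 - β = 0.848, so Type II error probability = β = 1 - Power = 0.152
c) P(fail to reject H₀ | H₀ true) = 1 - α = 0.9

Answer: a) 0.1, b) 0.152, c) 0.9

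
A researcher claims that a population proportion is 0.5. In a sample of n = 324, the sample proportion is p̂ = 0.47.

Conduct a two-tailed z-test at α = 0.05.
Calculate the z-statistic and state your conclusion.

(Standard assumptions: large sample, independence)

H₀: p = 0.5, H₁: p ≠ 0.5
Standard error: SE = √(p₀(1-p₀)/n) = √(0.5×0.5/324) = 0.027778
z-statistic: z = (p̂ - p₀)/SE = (0.47 - 0.5)/0.027778 = -1.0800
Critical value: z_0.025 = ±1.960
p-value = 0.2801
Decision: fail to reject H₀ at α = 0.05

Answer: z = -1.0800, fail to reject H₀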